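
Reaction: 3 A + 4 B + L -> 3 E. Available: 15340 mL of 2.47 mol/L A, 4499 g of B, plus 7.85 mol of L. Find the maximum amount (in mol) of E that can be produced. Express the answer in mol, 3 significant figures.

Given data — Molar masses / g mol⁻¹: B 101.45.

23.6 mol

n(A) = 2.47 × 15340/1000 = 37.89 mol
n(B) = 4499 / 101.45 = 44.35 mol
n(L) = 7.850 mol
n/ν → A: 12.63, B: 11.09, L: 7.850; L is limiting.
n(E) = (3/1) × 7.850 = 23.55 mol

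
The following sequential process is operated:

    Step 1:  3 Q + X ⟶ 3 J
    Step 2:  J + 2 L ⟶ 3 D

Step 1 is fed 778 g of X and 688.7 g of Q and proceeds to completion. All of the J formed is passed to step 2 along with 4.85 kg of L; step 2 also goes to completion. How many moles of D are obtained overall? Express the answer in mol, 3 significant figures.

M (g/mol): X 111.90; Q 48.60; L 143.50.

42.5 mol

Step 1:
n(X) = 778.0 / 111.90 = 6.953 mol
n(Q) = 688.7 / 48.60 = 14.17 mol
n/ν for X = 6.953/1 = 6.953
n/ν for Q = 14.17/3 = 4.723
Smallest n/ν is Q → limiting reagent.
n(J) produced = (3/3) × 14.17 = 14.17 mol
Step 2:
n(J) available = 14.17 mol
n(L) = 4.850×1000 / 143.50 = 33.80 mol
n/ν for J = 14.17/1 = 14.17
n/ν for L = 33.80/2 = 16.90
Smallest n/ν is J → limiting reagent.
n(D) = (3/1) × 14.17 = 42.51 mol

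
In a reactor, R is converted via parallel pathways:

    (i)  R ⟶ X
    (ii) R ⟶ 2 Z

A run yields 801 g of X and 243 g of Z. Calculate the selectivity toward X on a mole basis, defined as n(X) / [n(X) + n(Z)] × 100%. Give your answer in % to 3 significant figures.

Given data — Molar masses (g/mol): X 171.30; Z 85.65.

n(X) = 801 / 171.30 = 4.676 mol
n(Z) = 243 / 85.65 = 2.837 mol
selectivity = 4.676/(4.676+2.837) × 100 = 62.24 %

62.2 %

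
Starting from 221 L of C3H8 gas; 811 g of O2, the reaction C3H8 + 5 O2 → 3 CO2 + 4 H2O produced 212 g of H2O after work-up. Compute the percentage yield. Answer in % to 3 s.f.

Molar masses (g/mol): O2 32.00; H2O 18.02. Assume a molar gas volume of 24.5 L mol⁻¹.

n(C3H8) = 221.0 / 24.5 = 9.020 mol
n(O2) = 811.0 / 32.00 = 25.34 mol
n/ν for C3H8 = 9.020/1 = 9.020
n/ν for O2 = 25.34/5 = 5.068
Smallest n/ν is O2 → limiting reagent.
theoretical n(H2O) = (4/5) × 25.34 = 20.27 mol → 365.3 g
% yield = 212 / 365.3 × 100 = 58.03 %

58.0 %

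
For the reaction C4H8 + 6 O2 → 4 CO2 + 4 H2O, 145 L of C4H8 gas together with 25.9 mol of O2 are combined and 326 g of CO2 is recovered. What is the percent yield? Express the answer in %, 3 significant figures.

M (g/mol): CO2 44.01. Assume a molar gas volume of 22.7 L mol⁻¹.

n(C4H8) = 145.0 / 22.7 = 6.388 mol
n(O2) = 25.90 mol
n/ν → C4H8: 6.388, O2: 4.317; O2 is limiting.
theoretical n(CO2) = (4/6) × 25.90 = 17.27 mol → 760.1 g
% yield = 326 / 760.1 × 100 = 42.89 %

42.9 %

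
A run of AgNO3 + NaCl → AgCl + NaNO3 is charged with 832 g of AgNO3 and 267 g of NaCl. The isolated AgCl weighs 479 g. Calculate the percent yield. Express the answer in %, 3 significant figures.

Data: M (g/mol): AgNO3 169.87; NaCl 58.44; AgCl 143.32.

n(AgNO3) = 832.0 / 169.87 = 4.898 mol
n(NaCl) = 267.0 / 58.44 = 4.569 mol
n/ν for AgNO3 = 4.898/1 = 4.898
n/ν for NaCl = 4.569/1 = 4.569
Smallest n/ν is NaCl → limiting reagent.
theoretical n(AgCl) = (1/1) × 4.569 = 4.569 mol → 654.8 g
% yield = 479 / 654.8 × 100 = 73.15 %

73.2 %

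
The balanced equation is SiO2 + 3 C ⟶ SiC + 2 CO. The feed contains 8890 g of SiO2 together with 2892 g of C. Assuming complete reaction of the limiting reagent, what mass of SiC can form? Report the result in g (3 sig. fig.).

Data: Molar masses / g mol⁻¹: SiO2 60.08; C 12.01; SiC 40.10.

n(SiO2) = 8890 / 60.08 = 148.0 mol
n(C) = 2892 / 12.01 = 240.8 mol
n/ν for SiO2 = 148.0/1 = 148.0
n/ν for C = 240.8/3 = 80.27
Smallest n/ν is C → limiting reagent.
n(SiC) = (1/3) × 240.8 = 80.27 mol
mass = 80.27 × 40.10 = 3219 g

3220 g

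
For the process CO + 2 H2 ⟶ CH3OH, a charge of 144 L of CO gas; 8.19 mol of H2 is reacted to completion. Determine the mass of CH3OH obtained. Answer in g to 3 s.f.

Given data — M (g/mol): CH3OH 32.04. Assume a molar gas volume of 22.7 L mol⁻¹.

131 g

n(CO) = 144.0 / 22.7 = 6.344 mol
n(H2) = 8.190 mol
n/ν for CO = 6.344/1 = 6.344
n/ν for H2 = 8.190/2 = 4.095
Smallest n/ν is H2 → limiting reagent.
n(CH3OH) = (1/2) × 8.190 = 4.095 mol
mass = 4.095 × 32.04 = 131.2 g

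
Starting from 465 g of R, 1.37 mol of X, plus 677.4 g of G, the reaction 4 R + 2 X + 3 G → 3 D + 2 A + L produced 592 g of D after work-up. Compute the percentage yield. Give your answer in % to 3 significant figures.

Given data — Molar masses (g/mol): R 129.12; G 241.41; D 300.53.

n(R) = 465.0 / 129.12 = 3.601 mol
n(X) = 1.370 mol
n(G) = 677.4 / 241.41 = 2.806 mol
n/ν for R = 3.601/4 = 0.9003
n/ν for X = 1.370/2 = 0.6850
n/ν for G = 2.806/3 = 0.9353
Smallest n/ν is X → limiting reagent.
theoretical n(D) = (3/2) × 1.370 = 2.055 mol → 617.6 g
% yield = 592 / 617.6 × 100 = 95.85 %

95.9 %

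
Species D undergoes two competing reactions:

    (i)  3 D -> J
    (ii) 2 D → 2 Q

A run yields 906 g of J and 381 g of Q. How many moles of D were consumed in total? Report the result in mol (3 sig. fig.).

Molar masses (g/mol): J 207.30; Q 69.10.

18.6 mol

n(J) = 906 / 207.30 = 4.370 mol
n(Q) = 381 / 69.10 = 5.514 mol
n(D) via (i) = (3/1)×4.370 = 13.11 mol
n(D) via (ii) = (2/2)×5.514 = 5.514 mol
total n(D) = 13.11 + 5.514 = 18.62 mol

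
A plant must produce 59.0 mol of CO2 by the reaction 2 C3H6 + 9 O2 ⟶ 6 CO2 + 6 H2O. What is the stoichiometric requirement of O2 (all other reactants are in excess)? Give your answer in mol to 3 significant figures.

88.5 mol

n(CO2) = 59.00 mol
n(O2) = (9/6) × 59.00 = 88.50 mol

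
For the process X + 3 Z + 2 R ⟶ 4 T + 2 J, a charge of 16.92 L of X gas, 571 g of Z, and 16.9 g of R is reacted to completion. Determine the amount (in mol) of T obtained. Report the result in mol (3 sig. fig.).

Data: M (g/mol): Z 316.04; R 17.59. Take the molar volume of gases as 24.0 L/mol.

1.92 mol

n(X) = 16.92 / 24.0 = 0.7050 mol
n(Z) = 571.0 / 316.04 = 1.807 mol
n(R) = 16.90 / 17.59 = 0.9608 mol
n/ν → X: 0.7050, Z: 0.6023, R: 0.4804; R is limiting.
n(T) = (4/2) × 0.9608 = 1.922 mol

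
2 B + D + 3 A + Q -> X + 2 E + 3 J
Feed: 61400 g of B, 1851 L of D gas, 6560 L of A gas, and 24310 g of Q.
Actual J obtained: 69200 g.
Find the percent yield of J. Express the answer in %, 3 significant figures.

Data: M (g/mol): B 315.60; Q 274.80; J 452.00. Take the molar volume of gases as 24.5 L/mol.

67.5 %

n(B) = 61400 / 315.60 = 194.6 mol
n(D) = 1851 / 24.5 = 75.55 mol
n(A) = 6560 / 24.5 = 267.8 mol
n(Q) = 24310 / 274.80 = 88.46 mol
n/ν for B = 194.6/2 = 97.30
n/ν for D = 75.55/1 = 75.55
n/ν for A = 267.8/3 = 89.27
n/ν for Q = 88.46/1 = 88.46
Smallest n/ν is D → limiting reagent.
theoretical n(J) = (3/1) × 75.55 = 226.7 mol → 102500 g
% yield = 69200 / 102500 × 100 = 67.51 %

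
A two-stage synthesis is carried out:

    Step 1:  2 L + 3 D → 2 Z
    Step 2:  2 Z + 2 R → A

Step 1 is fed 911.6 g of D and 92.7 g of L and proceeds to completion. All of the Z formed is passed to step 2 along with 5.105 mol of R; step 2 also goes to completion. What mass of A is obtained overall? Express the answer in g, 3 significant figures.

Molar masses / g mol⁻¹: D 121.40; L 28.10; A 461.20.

761 g

Step 1:
n(D) = 911.6 / 121.40 = 7.509 mol
n(L) = 92.70 / 28.10 = 3.299 mol
n/ν for D = 7.509/3 = 2.503
n/ν for L = 3.299/2 = 1.650
Smallest n/ν is L → limiting reagent.
n(Z) produced = (2/2) × 3.299 = 3.299 mol
Step 2:
n(Z) available = 3.299 mol
n(R) = 5.105 mol
n/ν for Z = 3.299/2 = 1.650
n/ν for R = 5.105/2 = 2.553
Smallest n/ν is Z → limiting reagent.
n(A) = (1/2) × 3.299 = 1.650 mol
mass = 1.650 × 461.20 = 761.0 g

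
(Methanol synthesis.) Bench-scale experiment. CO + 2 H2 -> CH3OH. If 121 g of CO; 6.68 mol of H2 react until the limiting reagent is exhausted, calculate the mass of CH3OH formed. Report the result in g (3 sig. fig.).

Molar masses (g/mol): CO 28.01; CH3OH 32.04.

n(CO) = 121.0 / 28.01 = 4.320 mol
n(H2) = 6.680 mol
n/ν for CO = 4.320/1 = 4.320
n/ν for H2 = 6.680/2 = 3.340
Smallest n/ν is H2 → limiting reagent.
n(CH3OH) = (1/2) × 6.680 = 3.340 mol
mass = 3.340 × 32.04 = 107.0 g

107 g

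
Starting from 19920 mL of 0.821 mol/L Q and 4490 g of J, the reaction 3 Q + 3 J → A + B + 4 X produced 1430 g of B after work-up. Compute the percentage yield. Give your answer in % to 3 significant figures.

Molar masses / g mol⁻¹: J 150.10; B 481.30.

n(Q) = 0.821 × 19920/1000 = 16.35 mol
n(J) = 4490 / 150.10 = 29.91 mol
n/ν → Q: 5.450, J: 9.970; Q is limiting.
theoretical n(B) = (1/3) × 16.35 = 5.450 mol → 2623 g
% yield = 1430 / 2623 × 100 = 54.52 %

54.5 %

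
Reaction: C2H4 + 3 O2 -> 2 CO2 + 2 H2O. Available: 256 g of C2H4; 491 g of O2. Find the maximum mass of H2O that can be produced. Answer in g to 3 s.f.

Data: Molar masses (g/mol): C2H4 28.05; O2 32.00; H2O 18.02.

n(C2H4) = 256.0 / 28.05 = 9.127 mol
n(O2) = 491.0 / 32.00 = 15.34 mol
n/ν for C2H4 = 9.127/1 = 9.127
n/ν for O2 = 15.34/3 = 5.113
Smallest n/ν is O2 → limiting reagent.
n(H2O) = (2/3) × 15.34 = 10.23 mol
mass = 10.23 × 18.02 = 184.3 g

184 g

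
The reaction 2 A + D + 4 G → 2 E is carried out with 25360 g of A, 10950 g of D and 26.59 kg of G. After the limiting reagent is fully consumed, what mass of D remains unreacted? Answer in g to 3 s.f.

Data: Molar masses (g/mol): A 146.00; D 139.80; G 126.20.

n(A) = 25360 / 146.00 = 173.7 mol
n(D) = 10950 / 139.80 = 78.33 mol
n(G) = 26.59×1000 / 126.20 = 210.7 mol
n/ν for A = 173.7/2 = 86.85
n/ν for D = 78.33/1 = 78.33
n/ν for G = 210.7/4 = 52.68
Smallest n/ν is G → limiting reagent.
D consumed = (1/4) × 210.7 = 52.68 mol
D remaining = 78.33 − 52.68 = 25.65 mol
mass = 25.65 × 139.80 = 3586 g

3590 g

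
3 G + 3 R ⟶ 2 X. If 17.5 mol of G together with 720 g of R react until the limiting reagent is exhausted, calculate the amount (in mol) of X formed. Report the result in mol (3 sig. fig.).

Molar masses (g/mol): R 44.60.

10.8 mol

n(G) = 17.50 mol
n(R) = 720.0 / 44.60 = 16.14 mol
n/ν for G = 17.50/3 = 5.833
n/ν for R = 16.14/3 = 5.380
Smallest n/ν is R → limiting reagent.
n(X) = (2/3) × 16.14 = 10.76 mol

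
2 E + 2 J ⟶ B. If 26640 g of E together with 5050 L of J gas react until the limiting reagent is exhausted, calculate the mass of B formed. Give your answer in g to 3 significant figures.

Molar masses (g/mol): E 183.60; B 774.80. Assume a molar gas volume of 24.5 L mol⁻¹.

56200 g

n(E) = 26640 / 183.60 = 145.1 mol
n(J) = 5050 / 24.5 = 206.1 mol
n/ν for E = 145.1/2 = 72.55
n/ν for J = 206.1/2 = 103.1
Smallest n/ν is E → limiting reagent.
n(B) = (1/2) × 145.1 = 72.55 mol
mass = 72.55 × 774.80 = 56210 g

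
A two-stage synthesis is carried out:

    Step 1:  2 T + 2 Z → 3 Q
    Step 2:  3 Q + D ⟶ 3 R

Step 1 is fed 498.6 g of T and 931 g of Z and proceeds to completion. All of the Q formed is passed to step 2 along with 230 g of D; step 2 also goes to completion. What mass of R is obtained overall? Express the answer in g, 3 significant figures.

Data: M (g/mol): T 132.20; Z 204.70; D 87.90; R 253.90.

1440 g

Step 1:
n(T) = 498.6 / 132.20 = 3.772 mol
n(Z) = 931.0 / 204.70 = 4.548 mol
n/ν for T = 3.772/2 = 1.886
n/ν for Z = 4.548/2 = 2.274
Smallest n/ν is T → limiting reagent.
n(Q) produced = (3/2) × 3.772 = 5.658 mol
Step 2:
n(Q) available = 5.658 mol
n(D) = 230.0 / 87.90 = 2.617 mol
n/ν for Q = 5.658/3 = 1.886
n/ν for D = 2.617/1 = 2.617
Smallest n/ν is Q → limiting reagent.
n(R) = (3/3) × 5.658 = 5.658 mol
mass = 5.658 × 253.90 = 1437 g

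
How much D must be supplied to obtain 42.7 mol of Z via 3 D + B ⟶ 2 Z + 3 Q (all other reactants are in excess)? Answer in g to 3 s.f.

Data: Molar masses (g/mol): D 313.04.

20100 g

n(Z) = 42.70 mol
n(D) = (3/2) × 42.70 = 64.05 mol
mass = 64.05 × 313.04 = 20050 g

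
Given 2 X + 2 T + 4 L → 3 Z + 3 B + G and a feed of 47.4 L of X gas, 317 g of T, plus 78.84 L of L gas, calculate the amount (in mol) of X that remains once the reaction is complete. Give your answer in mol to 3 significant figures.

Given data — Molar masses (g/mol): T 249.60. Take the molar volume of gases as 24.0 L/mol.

n(X) = 47.40 / 24.0 = 1.975 mol
n(T) = 317.0 / 249.60 = 1.270 mol
n(L) = 78.84 / 24.0 = 3.285 mol
n/ν for X = 1.975/2 = 0.9875
n/ν for T = 1.270/2 = 0.6350
n/ν for L = 3.285/4 = 0.8213
Smallest n/ν is T → limiting reagent.
X consumed = (2/2) × 1.270 = 1.270 mol
X remaining = 1.975 − 1.270 = 0.7050 mol

0.705 mol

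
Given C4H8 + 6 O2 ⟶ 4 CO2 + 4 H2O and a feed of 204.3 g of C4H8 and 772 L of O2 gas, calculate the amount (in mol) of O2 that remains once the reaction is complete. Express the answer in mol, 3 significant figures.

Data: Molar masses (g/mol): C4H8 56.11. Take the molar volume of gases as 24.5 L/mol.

n(C4H8) = 204.3 / 56.11 = 3.641 mol
n(O2) = 772.0 / 24.5 = 31.51 mol
n/ν → C4H8: 3.641, O2: 5.252; C4H8 is limiting.
O2 consumed = (6/1) × 3.641 = 21.85 mol
O2 remaining = 31.51 − 21.85 = 9.660 mol

9.66 mol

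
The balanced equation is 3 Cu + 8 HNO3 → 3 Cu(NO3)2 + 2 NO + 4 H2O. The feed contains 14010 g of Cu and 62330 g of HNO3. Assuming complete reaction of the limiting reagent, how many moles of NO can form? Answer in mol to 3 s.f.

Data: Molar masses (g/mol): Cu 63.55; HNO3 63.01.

n(Cu) = 14010 / 63.55 = 220.5 mol
n(HNO3) = 62330 / 63.01 = 989.2 mol
n/ν for Cu = 220.5/3 = 73.50
n/ν for HNO3 = 989.2/8 = 123.7
Smallest n/ν is Cu → limiting reagent.
n(NO) = (2/3) × 220.5 = 147.0 mol

147 mol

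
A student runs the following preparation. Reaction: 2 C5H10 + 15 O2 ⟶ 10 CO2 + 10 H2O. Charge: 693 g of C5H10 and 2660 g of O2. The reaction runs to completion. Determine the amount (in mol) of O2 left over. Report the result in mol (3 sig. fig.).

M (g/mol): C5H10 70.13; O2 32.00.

9.01 mol

n(C5H10) = 693.0 / 70.13 = 9.882 mol
n(O2) = 2660 / 32.00 = 83.13 mol
n/ν for C5H10 = 9.882/2 = 4.941
n/ν for O2 = 83.13/15 = 5.542
Smallest n/ν is C5H10 → limiting reagent.
O2 consumed = (15/2) × 9.882 = 74.12 mol
O2 remaining = 83.13 − 74.12 = 9.010 mol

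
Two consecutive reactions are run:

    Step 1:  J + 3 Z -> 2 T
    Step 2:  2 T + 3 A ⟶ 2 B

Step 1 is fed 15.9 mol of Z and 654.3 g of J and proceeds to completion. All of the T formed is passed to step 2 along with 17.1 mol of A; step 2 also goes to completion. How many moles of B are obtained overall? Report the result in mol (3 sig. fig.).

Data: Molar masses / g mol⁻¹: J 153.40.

Step 1:
n(Z) = 15.90 mol
n(J) = 654.3 / 153.40 = 4.265 mol
n/ν for Z = 15.90/3 = 5.300
n/ν for J = 4.265/1 = 4.265
Smallest n/ν is J → limiting reagent.
n(T) produced = (2/1) × 4.265 = 8.530 mol
Step 2:
n(T) available = 8.530 mol
n(A) = 17.10 mol
n/ν for T = 8.530/2 = 4.265
n/ν for A = 17.10/3 = 5.700
Smallest n/ν is T → limiting reagent.
n(B) = (2/2) × 8.530 = 8.530 mol

8.53 mol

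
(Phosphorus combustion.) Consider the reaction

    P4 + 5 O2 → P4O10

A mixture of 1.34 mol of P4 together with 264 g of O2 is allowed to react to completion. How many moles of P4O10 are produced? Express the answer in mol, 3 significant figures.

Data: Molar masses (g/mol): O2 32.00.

1.34 mol

n(P4) = 1.340 mol
n(O2) = 264.0 / 32.00 = 8.250 mol
n/ν for P4 = 1.340/1 = 1.340
n/ν for O2 = 8.250/5 = 1.650
Smallest n/ν is P4 → limiting reagent.
n(P4O10) = (1/1) × 1.340 = 1.340 mol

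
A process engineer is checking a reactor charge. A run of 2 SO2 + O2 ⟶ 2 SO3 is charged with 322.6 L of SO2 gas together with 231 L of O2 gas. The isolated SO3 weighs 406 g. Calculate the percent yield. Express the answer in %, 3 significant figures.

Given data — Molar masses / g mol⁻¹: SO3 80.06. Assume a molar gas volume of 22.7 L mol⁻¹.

n(SO2) = 322.6 / 22.7 = 14.21 mol
n(O2) = 231.0 / 22.7 = 10.18 mol
n/ν for SO2 = 14.21/2 = 7.105
n/ν for O2 = 10.18/1 = 10.18
Smallest n/ν is SO2 → limiting reagent.
theoretical n(SO3) = (2/2) × 14.21 = 14.21 mol → 1138 g
% yield = 406 / 1138 × 100 = 35.68 %

35.7 %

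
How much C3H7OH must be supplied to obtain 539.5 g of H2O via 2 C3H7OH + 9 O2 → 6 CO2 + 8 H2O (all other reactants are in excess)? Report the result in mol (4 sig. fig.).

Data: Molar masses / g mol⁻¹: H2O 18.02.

7.485 mol

n(H2O) = 539.5 / 18.02 = 29.94 mol
n(C3H7OH) = (2/8) × 29.94 = 7.485 mol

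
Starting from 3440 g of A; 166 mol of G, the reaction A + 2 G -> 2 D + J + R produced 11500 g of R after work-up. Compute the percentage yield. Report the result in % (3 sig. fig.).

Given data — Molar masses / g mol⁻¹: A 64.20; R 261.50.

82.1 %

n(A) = 3440 / 64.20 = 53.58 mol
n(G) = 166.0 mol
n/ν for A = 53.58/1 = 53.58
n/ν for G = 166.0/2 = 83.00
Smallest n/ν is A → limiting reagent.
theoretical n(R) = (1/1) × 53.58 = 53.58 mol → 14010 g
% yield = 11500 / 14010 × 100 = 82.08 %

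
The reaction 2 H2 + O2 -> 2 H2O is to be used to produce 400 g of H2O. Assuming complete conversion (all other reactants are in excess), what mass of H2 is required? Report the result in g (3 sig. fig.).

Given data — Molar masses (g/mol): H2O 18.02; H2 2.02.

n(H2O) = 400 / 18.02 = 22.20 mol
n(H2) = (2/2) × 22.20 = 22.20 mol
mass = 22.20 × 2.02 = 44.84 g

44.8 g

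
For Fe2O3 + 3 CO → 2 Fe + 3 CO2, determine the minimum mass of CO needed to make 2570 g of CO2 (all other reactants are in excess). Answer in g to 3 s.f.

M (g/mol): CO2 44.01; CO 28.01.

1640 g

n(CO2) = 2570 / 44.01 = 58.40 mol
n(CO) = (3/3) × 58.40 = 58.40 mol
mass = 58.40 × 28.01 = 1636 g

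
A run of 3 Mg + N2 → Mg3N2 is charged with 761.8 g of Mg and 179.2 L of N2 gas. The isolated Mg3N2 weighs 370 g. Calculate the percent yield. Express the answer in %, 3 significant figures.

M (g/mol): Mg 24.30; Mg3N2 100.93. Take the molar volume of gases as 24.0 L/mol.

49.1 %

n(Mg) = 761.8 / 24.30 = 31.35 mol
n(N2) = 179.2 / 24.0 = 7.467 mol
n/ν for Mg = 31.35/3 = 10.45
n/ν for N2 = 7.467/1 = 7.467
Smallest n/ν is N2 → limiting reagent.
theoretical n(Mg3N2) = (1/1) × 7.467 = 7.467 mol → 753.6 g
% yield = 370 / 753.6 × 100 = 49.10 %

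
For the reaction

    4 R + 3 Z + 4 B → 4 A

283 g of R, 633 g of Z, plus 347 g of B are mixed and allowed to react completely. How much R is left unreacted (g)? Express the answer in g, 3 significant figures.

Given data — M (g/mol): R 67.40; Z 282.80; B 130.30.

n(R) = 283.0 / 67.40 = 4.199 mol
n(Z) = 633.0 / 282.80 = 2.238 mol
n(B) = 347.0 / 130.30 = 2.663 mol
n/ν for R = 4.199/4 = 1.050
n/ν for Z = 2.238/3 = 0.7460
n/ν for B = 2.663/4 = 0.6658
Smallest n/ν is B → limiting reagent.
R consumed = (4/4) × 2.663 = 2.663 mol
R remaining = 4.199 − 2.663 = 1.536 mol
mass = 1.536 × 67.40 = 103.5 g

104 g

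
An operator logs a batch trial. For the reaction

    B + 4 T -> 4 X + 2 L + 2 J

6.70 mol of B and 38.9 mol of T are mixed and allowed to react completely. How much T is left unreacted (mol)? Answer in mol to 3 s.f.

12.1 mol

n(B) = 6.700 mol
n(T) = 38.90 mol
n/ν for B = 6.700/1 = 6.700
n/ν for T = 38.90/4 = 9.725
Smallest n/ν is B → limiting reagent.
T consumed = (4/1) × 6.700 = 26.80 mol
T remaining = 38.90 − 26.80 = 12.10 mol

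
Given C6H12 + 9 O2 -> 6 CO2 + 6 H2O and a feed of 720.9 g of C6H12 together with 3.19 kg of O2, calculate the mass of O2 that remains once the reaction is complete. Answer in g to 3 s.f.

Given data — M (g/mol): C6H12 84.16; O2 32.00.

n(C6H12) = 720.9 / 84.16 = 8.566 mol
n(O2) = 3.190×1000 / 32.00 = 99.69 mol
n/ν for C6H12 = 8.566/1 = 8.566
n/ν for O2 = 99.69/9 = 11.08
Smallest n/ν is C6H12 → limiting reagent.
O2 consumed = (9/1) × 8.566 = 77.09 mol
O2 remaining = 99.69 − 77.09 = 22.60 mol
mass = 22.60 × 32.00 = 723.2 g

723 g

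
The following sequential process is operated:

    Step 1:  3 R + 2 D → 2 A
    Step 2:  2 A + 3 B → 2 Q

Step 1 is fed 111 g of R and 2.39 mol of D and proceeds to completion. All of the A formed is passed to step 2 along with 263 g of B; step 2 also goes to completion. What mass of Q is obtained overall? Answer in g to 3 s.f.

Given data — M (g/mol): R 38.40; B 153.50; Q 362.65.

Step 1:
n(R) = 111.0 / 38.40 = 2.891 mol
n(D) = 2.390 mol
n/ν → R: 0.9637, D: 1.195; R is limiting.
n(A) produced = (2/3) × 2.891 = 1.927 mol
Step 2:
n(A) available = 1.927 mol
n(B) = 263.0 / 153.50 = 1.713 mol
n/ν → A: 0.9635, B: 0.5710; B is limiting.
n(Q) = (2/3) × 1.713 = 1.142 mol
mass = 1.142 × 362.65 = 414.1 g

414 g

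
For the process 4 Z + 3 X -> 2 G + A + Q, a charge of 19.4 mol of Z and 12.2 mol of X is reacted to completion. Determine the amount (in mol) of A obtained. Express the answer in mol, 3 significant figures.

4.07 mol

n(Z) = 19.40 mol
n(X) = 12.20 mol
n/ν → Z: 4.850, X: 4.067; X is limiting.
n(A) = (1/3) × 12.20 = 4.067 mol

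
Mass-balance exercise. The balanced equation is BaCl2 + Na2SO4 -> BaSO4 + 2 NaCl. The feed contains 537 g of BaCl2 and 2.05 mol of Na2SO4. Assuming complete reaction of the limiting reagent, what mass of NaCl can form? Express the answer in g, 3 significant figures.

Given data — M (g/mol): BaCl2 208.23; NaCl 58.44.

n(BaCl2) = 537.0 / 208.23 = 2.579 mol
n(Na2SO4) = 2.050 mol
n/ν for BaCl2 = 2.579/1 = 2.579
n/ν for Na2SO4 = 2.050/1 = 2.050
Smallest n/ν is Na2SO4 → limiting reagent.
n(NaCl) = (2/1) × 2.050 = 4.100 mol
mass = 4.100 × 58.44 = 239.6 g

240 g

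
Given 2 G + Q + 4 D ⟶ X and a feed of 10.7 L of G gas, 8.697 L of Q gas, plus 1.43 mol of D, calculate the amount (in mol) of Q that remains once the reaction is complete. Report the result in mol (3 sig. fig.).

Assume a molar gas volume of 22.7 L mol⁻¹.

n(G) = 10.70 / 22.7 = 0.4714 mol
n(Q) = 8.697 / 22.7 = 0.3831 mol
n(D) = 1.430 mol
n/ν for G = 0.4714/2 = 0.2357
n/ν for Q = 0.3831/1 = 0.3831
n/ν for D = 1.430/4 = 0.3575
Smallest n/ν is G → limiting reagent.
Q consumed = (1/2) × 0.4714 = 0.2357 mol
Q remaining = 0.3831 − 0.2357 = 0.1474 mol

0.147 mol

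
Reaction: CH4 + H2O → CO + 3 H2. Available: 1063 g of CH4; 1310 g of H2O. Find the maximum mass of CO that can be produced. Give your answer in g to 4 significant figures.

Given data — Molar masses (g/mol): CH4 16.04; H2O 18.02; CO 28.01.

n(CH4) = 1063 / 16.04 = 66.27 mol
n(H2O) = 1310 / 18.02 = 72.70 mol
n/ν → CH4: 66.27, H2O: 72.70; CH4 is limiting.
n(CO) = (1/1) × 66.27 = 66.27 mol
mass = 66.27 × 28.01 = 1856 g

1856 g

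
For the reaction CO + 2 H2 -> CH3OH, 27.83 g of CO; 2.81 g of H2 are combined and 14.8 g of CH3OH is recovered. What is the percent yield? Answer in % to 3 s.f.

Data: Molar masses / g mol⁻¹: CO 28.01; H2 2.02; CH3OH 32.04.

66.4 %

n(CO) = 27.83 / 28.01 = 0.9936 mol
n(H2) = 2.810 / 2.02 = 1.391 mol
n/ν for CO = 0.9936/1 = 0.9936
n/ν for H2 = 1.391/2 = 0.6955
Smallest n/ν is H2 → limiting reagent.
theoretical n(CH3OH) = (1/2) × 1.391 = 0.6955 mol → 22.28 g
% yield = 14.8 / 22.28 × 100 = 66.43 %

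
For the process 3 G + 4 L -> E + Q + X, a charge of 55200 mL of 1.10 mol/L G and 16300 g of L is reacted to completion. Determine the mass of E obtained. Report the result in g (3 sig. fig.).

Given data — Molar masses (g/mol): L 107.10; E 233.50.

n(G) = 1.10 × 55200/1000 = 60.72 mol
n(L) = 16300 / 107.10 = 152.2 mol
n/ν → G: 20.24, L: 38.05; G is limiting.
n(E) = (1/3) × 60.72 = 20.24 mol
mass = 20.24 × 233.50 = 4726 g

4730 g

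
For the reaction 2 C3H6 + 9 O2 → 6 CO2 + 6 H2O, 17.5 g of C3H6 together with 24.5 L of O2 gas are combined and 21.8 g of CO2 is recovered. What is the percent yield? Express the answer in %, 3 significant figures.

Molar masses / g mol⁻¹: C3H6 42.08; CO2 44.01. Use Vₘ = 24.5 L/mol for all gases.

n(C3H6) = 17.50 / 42.08 = 0.4159 mol
n(O2) = 24.50 / 24.5 = 1.000 mol
n/ν for C3H6 = 0.4159/2 = 0.2080
n/ν for O2 = 1.000/9 = 0.1111
Smallest n/ν is O2 → limiting reagent.
theoretical n(CO2) = (6/9) × 1.000 = 0.6667 mol → 29.34 g
% yield = 21.8 / 29.34 × 100 = 74.30 %

74.3 %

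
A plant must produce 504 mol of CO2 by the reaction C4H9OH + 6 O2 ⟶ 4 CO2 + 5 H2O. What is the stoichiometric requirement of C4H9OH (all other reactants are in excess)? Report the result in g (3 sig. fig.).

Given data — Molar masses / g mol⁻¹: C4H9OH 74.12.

9340 g

n(CO2) = 504.0 mol
n(C4H9OH) = (1/4) × 504.0 = 126.0 mol
mass = 126.0 × 74.12 = 9339 g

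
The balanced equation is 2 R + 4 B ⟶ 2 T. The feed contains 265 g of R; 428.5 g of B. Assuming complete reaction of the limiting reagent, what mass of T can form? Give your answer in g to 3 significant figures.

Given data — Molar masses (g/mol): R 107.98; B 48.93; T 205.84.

505 g

n(R) = 265.0 / 107.98 = 2.454 mol
n(B) = 428.5 / 48.93 = 8.757 mol
n/ν for R = 2.454/2 = 1.227
n/ν for B = 8.757/4 = 2.189
Smallest n/ν is R → limiting reagent.
n(T) = (2/2) × 2.454 = 2.454 mol
mass = 2.454 × 205.84 = 505.1 g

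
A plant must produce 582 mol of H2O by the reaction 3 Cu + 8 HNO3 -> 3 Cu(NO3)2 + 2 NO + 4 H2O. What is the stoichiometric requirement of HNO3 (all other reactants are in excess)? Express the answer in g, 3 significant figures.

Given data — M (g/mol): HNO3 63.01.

73300 g

n(H2O) = 582.0 mol
n(HNO3) = (8/4) × 582.0 = 1164 mol
mass = 1164 × 63.01 = 73340 g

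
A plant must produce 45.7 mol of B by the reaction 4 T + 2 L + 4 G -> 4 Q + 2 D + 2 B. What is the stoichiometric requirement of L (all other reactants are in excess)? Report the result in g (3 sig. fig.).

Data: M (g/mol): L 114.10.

n(B) = 45.70 mol
n(L) = (2/2) × 45.70 = 45.70 mol
mass = 45.70 × 114.10 = 5214 g

5210 g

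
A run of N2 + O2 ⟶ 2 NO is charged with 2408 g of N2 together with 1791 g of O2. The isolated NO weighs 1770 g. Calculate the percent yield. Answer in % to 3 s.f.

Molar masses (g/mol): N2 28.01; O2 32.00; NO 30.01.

52.7 %

n(N2) = 2408 / 28.01 = 85.97 mol
n(O2) = 1791 / 32.00 = 55.97 mol
n/ν → N2: 85.97, O2: 55.97; O2 is limiting.
theoretical n(NO) = (2/1) × 55.97 = 111.9 mol → 3358 g
% yield = 1770 / 3358 × 100 = 52.71 %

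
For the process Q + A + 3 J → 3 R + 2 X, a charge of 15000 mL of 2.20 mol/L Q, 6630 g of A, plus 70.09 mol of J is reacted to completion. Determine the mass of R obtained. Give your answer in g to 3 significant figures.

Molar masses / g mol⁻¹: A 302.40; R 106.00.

6970 g

n(Q) = 2.20 × 15000/1000 = 33.00 mol
n(A) = 6630 / 302.40 = 21.92 mol
n(J) = 70.09 mol
n/ν for Q = 33.00/1 = 33.00
n/ν for A = 21.92/1 = 21.92
n/ν for J = 70.09/3 = 23.36
Smallest n/ν is A → limiting reagent.
n(R) = (3/1) × 21.92 = 65.76 mol
mass = 65.76 × 106.00 = 6971 g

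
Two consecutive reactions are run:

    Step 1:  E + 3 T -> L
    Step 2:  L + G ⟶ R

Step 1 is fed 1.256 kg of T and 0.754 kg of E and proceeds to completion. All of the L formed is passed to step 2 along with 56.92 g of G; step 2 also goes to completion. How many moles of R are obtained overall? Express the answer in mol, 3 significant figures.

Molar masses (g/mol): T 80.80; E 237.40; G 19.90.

2.86 mol

Step 1:
n(T) = 1.256×1000 / 80.80 = 15.54 mol
n(E) = 0.7540×1000 / 237.40 = 3.176 mol
n/ν for T = 15.54/3 = 5.180
n/ν for E = 3.176/1 = 3.176
Smallest n/ν is E → limiting reagent.
n(L) produced = (1/1) × 3.176 = 3.176 mol
Step 2:
n(L) available = 3.176 mol
n(G) = 56.92 / 19.90 = 2.860 mol
n/ν for L = 3.176/1 = 3.176
n/ν for G = 2.860/1 = 2.860
Smallest n/ν is G → limiting reagent.
n(R) = (1/1) × 2.860 = 2.860 mol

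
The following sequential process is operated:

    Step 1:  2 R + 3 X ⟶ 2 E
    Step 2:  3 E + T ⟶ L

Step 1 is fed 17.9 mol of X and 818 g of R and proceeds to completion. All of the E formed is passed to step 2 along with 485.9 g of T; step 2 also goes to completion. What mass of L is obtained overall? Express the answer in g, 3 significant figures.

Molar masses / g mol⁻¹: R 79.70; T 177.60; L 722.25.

Step 1:
n(X) = 17.90 mol
n(R) = 818.0 / 79.70 = 10.26 mol
n/ν for X = 17.90/3 = 5.967
n/ν for R = 10.26/2 = 5.130
Smallest n/ν is R → limiting reagent.
n(E) produced = (2/2) × 10.26 = 10.26 mol
Step 2:
n(E) available = 10.26 mol
n(T) = 485.9 / 177.60 = 2.736 mol
n/ν for E = 10.26/3 = 3.420
n/ν for T = 2.736/1 = 2.736
Smallest n/ν is T → limiting reagent.
n(L) = (1/1) × 2.736 = 2.736 mol
mass = 2.736 × 722.25 = 1976 g

1980 g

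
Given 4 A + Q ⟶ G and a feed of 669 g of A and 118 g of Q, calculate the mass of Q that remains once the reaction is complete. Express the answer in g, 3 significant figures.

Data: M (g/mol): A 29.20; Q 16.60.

22.9 g

n(A) = 669.0 / 29.20 = 22.91 mol
n(Q) = 118.0 / 16.60 = 7.108 mol
n/ν → A: 5.728, Q: 7.108; A is limiting.
Q consumed = (1/4) × 22.91 = 5.728 mol
Q remaining = 7.108 − 5.728 = 1.380 mol
mass = 1.380 × 16.60 = 22.91 g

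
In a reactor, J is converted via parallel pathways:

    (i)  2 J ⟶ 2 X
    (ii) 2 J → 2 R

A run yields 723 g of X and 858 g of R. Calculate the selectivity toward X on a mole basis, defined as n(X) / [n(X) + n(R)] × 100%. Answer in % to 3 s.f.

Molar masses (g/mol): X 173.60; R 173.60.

n(X) = 723 / 173.60 = 4.165 mol
n(R) = 858 / 173.60 = 4.942 mol
selectivity = 4.165/(4.165+4.942) × 100 = 45.73 %

45.7 %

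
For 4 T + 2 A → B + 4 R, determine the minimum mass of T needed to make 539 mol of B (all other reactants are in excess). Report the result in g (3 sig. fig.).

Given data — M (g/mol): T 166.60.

n(B) = 539.0 mol
n(T) = (4/1) × 539.0 = 2156 mol
mass = 2156 × 166.60 = 359200 g

359000 g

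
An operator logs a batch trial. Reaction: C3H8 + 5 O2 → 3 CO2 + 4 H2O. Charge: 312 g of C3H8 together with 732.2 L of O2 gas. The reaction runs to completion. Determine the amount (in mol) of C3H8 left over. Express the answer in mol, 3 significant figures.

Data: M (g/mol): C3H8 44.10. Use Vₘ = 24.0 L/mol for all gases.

0.973 mol

n(C3H8) = 312.0 / 44.10 = 7.075 mol
n(O2) = 732.2 / 24.0 = 30.51 mol
n/ν for C3H8 = 7.075/1 = 7.075
n/ν for O2 = 30.51/5 = 6.102
Smallest n/ν is O2 → limiting reagent.
C3H8 consumed = (1/5) × 30.51 = 6.102 mol
C3H8 remaining = 7.075 − 6.102 = 0.9730 mol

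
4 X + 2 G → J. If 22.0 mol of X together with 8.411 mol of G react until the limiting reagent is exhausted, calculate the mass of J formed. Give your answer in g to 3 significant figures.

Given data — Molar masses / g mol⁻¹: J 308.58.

n(X) = 22.00 mol
n(G) = 8.411 mol
n/ν for X = 22.00/4 = 5.500
n/ν for G = 8.411/2 = 4.206
Smallest n/ν is G → limiting reagent.
n(J) = (1/2) × 8.411 = 4.206 mol
mass = 4.206 × 308.58 = 1298 g

1300 g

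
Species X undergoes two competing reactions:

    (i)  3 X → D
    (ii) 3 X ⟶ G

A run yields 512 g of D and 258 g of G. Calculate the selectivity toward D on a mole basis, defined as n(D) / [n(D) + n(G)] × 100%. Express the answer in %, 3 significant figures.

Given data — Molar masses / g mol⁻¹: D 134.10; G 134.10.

n(D) = 512 / 134.10 = 3.818 mol
n(G) = 258 / 134.10 = 1.924 mol
selectivity = 3.818/(3.818+1.924) × 100 = 66.49 %

66.5 %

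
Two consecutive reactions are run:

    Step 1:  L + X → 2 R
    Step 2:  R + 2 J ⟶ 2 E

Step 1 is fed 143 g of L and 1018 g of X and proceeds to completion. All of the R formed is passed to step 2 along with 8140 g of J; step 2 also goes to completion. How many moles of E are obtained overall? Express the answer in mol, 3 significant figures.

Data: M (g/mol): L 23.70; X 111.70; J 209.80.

24.1 mol

Step 1:
n(L) = 143.0 / 23.70 = 6.034 mol
n(X) = 1018 / 111.70 = 9.114 mol
n/ν for L = 6.034/1 = 6.034
n/ν for X = 9.114/1 = 9.114
Smallest n/ν is L → limiting reagent.
n(R) produced = (2/1) × 6.034 = 12.07 mol
Step 2:
n(R) available = 12.07 mol
n(J) = 8140 / 209.80 = 38.80 mol
n/ν for R = 12.07/1 = 12.07
n/ν for J = 38.80/2 = 19.40
Smallest n/ν is R → limiting reagent.
n(E) = (2/1) × 12.07 = 24.14 mol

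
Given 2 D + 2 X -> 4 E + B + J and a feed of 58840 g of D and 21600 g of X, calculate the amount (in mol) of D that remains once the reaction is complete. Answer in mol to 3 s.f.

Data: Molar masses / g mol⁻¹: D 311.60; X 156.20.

50.5 mol

n(D) = 58840 / 311.60 = 188.8 mol
n(X) = 21600 / 156.20 = 138.3 mol
n/ν for D = 188.8/2 = 94.40
n/ν for X = 138.3/2 = 69.15
Smallest n/ν is X → limiting reagent.
D consumed = (2/2) × 138.3 = 138.3 mol
D remaining = 188.8 − 138.3 = 50.50 mol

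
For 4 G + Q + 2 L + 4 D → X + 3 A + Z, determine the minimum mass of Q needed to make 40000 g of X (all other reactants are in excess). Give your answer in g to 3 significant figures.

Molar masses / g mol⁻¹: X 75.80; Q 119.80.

n(X) = 40000 / 75.80 = 527.7 mol
n(Q) = (1/1) × 527.7 = 527.7 mol
mass = 527.7 × 119.80 = 63220 g

63200 g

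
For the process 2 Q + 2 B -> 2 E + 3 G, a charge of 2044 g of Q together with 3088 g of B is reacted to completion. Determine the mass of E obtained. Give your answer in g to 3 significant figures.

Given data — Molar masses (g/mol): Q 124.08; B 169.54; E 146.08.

2410 g

n(Q) = 2044 / 124.08 = 16.47 mol
n(B) = 3088 / 169.54 = 18.21 mol
n/ν for Q = 16.47/2 = 8.235
n/ν for B = 18.21/2 = 9.105
Smallest n/ν is Q → limiting reagent.
n(E) = (2/2) × 16.47 = 16.47 mol
mass = 16.47 × 146.08 = 2406 g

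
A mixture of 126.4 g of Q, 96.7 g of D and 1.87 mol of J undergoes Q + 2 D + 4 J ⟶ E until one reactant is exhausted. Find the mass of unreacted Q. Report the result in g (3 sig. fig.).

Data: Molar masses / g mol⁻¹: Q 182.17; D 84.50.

41.2 g

n(Q) = 126.4 / 182.17 = 0.6939 mol
n(D) = 96.70 / 84.50 = 1.144 mol
n(J) = 1.870 mol
n/ν → Q: 0.6939, D: 0.5720, J: 0.4675; J is limiting.
Q consumed = (1/4) × 1.870 = 0.4675 mol
Q remaining = 0.6939 − 0.4675 = 0.2264 mol
mass = 0.2264 × 182.17 = 41.24 g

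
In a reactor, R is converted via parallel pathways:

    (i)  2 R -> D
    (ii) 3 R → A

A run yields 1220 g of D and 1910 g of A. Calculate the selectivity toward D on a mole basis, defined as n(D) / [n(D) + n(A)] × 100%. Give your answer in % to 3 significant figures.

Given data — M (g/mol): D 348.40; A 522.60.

48.9 %

n(D) = 1220 / 348.40 = 3.502 mol
n(A) = 1910 / 522.60 = 3.655 mol
selectivity = 3.502/(3.502+3.655) × 100 = 48.93 %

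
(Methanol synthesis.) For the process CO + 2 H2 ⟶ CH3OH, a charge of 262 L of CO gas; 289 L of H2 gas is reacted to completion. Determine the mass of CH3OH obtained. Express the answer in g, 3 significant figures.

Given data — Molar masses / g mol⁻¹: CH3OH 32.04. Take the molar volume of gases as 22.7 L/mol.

204 g

n(CO) = 262.0 / 22.7 = 11.54 mol
n(H2) = 289.0 / 22.7 = 12.73 mol
n/ν → CO: 11.54, H2: 6.365; H2 is limiting.
n(CH3OH) = (1/2) × 12.73 = 6.365 mol
mass = 6.365 × 32.04 = 203.9 g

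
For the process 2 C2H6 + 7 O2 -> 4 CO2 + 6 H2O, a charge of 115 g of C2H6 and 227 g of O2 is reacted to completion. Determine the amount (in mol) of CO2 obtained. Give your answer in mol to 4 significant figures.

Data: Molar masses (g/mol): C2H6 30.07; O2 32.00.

4.054 mol

n(C2H6) = 115.0 / 30.07 = 3.824 mol
n(O2) = 227.0 / 32.00 = 7.094 mol
n/ν for C2H6 = 3.824/2 = 1.912
n/ν for O2 = 7.094/7 = 1.013
Smallest n/ν is O2 → limiting reagent.
n(CO2) = (4/7) × 7.094 = 4.054 mol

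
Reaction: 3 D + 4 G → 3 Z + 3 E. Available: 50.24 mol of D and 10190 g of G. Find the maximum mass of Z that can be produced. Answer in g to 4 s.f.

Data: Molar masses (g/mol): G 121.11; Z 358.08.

17990 g

n(D) = 50.24 mol
n(G) = 10190 / 121.11 = 84.14 mol
n/ν → D: 16.75, G: 21.04; D is limiting.
n(Z) = (3/3) × 50.24 = 50.24 mol
mass = 50.24 × 358.08 = 17990 g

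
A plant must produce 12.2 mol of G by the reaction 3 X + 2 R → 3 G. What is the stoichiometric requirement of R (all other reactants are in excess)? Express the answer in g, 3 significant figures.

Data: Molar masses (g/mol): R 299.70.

n(G) = 12.20 mol
n(R) = (2/3) × 12.20 = 8.133 mol
mass = 8.133 × 299.70 = 2437 g

2440 g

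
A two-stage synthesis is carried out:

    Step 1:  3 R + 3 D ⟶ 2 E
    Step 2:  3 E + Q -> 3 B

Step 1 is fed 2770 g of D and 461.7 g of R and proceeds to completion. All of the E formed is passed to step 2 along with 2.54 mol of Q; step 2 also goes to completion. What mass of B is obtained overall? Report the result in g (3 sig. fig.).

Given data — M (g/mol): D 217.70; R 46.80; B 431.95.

2840 g

Step 1:
n(D) = 2770 / 217.70 = 12.72 mol
n(R) = 461.7 / 46.80 = 9.865 mol
n/ν for D = 12.72/3 = 4.240
n/ν for R = 9.865/3 = 3.288
Smallest n/ν is R → limiting reagent.
n(E) produced = (2/3) × 9.865 = 6.577 mol
Step 2:
n(E) available = 6.577 mol
n(Q) = 2.540 mol
n/ν for E = 6.577/3 = 2.192
n/ν for Q = 2.540/1 = 2.540
Smallest n/ν is E → limiting reagent.
n(B) = (3/3) × 6.577 = 6.577 mol
mass = 6.577 × 431.95 = 2841 g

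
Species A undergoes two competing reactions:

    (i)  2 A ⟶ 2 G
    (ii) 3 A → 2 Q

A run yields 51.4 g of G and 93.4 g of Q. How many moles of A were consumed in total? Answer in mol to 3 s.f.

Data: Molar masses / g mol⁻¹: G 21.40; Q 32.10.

6.77 mol

n(G) = 51.4 / 21.40 = 2.402 mol
n(Q) = 93.4 / 32.10 = 2.910 mol
n(A) via (i) = (2/2)×2.402 = 2.402 mol
n(A) via (ii) = (3/2)×2.910 = 4.365 mol
total n(A) = 2.402 + 4.365 = 6.767 mol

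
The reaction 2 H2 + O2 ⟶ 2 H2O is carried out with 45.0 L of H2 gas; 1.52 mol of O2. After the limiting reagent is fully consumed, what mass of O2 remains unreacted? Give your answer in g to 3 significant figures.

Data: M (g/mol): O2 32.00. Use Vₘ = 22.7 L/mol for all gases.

16.9 g

n(H2) = 45.00 / 22.7 = 1.982 mol
n(O2) = 1.520 mol
n/ν → H2: 0.9910, O2: 1.520; H2 is limiting.
O2 consumed = (1/2) × 1.982 = 0.9910 mol
O2 remaining = 1.520 − 0.9910 = 0.5290 mol
mass = 0.5290 × 32.00 = 16.93 g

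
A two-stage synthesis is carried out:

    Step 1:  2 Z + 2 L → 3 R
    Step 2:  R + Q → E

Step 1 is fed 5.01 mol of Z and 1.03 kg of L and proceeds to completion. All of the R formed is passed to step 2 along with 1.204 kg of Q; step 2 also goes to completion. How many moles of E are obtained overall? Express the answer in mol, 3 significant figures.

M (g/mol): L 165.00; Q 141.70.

Step 1:
n(Z) = 5.010 mol
n(L) = 1.030×1000 / 165.00 = 6.242 mol
n/ν for Z = 5.010/2 = 2.505
n/ν for L = 6.242/2 = 3.121
Smallest n/ν is Z → limiting reagent.
n(R) produced = (3/2) × 5.010 = 7.515 mol
Step 2:
n(R) available = 7.515 mol
n(Q) = 1.204×1000 / 141.70 = 8.497 mol
n/ν for R = 7.515/1 = 7.515
n/ν for Q = 8.497/1 = 8.497
Smallest n/ν is R → limiting reagent.
n(E) = (1/1) × 7.515 = 7.515 mol

7.52 mol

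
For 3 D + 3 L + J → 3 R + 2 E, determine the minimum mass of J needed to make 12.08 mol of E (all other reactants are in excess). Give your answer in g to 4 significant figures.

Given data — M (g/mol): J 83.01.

501.4 g

n(E) = 12.08 mol
n(J) = (1/2) × 12.08 = 6.040 mol
mass = 6.040 × 83.01 = 501.4 g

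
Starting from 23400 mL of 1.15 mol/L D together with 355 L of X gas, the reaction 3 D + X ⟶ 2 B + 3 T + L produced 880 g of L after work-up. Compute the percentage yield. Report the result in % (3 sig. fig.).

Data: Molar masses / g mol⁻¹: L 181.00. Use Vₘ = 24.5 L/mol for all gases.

54.2 %

n(D) = 1.15 × 23400/1000 = 26.91 mol
n(X) = 355.0 / 24.5 = 14.49 mol
n/ν for D = 26.91/3 = 8.970
n/ν for X = 14.49/1 = 14.49
Smallest n/ν is D → limiting reagent.
theoretical n(L) = (1/3) × 26.91 = 8.970 mol → 1624 g
% yield = 880 / 1624 × 100 = 54.19 %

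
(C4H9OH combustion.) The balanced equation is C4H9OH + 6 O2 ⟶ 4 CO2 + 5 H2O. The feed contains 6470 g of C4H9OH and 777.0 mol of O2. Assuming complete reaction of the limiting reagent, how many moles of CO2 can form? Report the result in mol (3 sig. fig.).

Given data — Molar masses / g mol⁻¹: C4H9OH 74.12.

n(C4H9OH) = 6470 / 74.12 = 87.29 mol
n(O2) = 777.0 mol
n/ν for C4H9OH = 87.29/1 = 87.29
n/ν for O2 = 777.0/6 = 129.5
Smallest n/ν is C4H9OH → limiting reagent.
n(CO2) = (4/1) × 87.29 = 349.2 mol

349 mol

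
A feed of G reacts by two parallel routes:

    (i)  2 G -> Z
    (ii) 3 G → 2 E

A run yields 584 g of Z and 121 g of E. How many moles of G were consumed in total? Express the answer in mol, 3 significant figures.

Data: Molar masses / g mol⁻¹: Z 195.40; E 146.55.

7.22 mol

n(Z) = 584 / 195.40 = 2.989 mol
n(E) = 121 / 146.55 = 0.8257 mol
n(G) via (i) = (2/1)×2.989 = 5.978 mol
n(G) via (ii) = (3/2)×0.8257 = 1.239 mol
total n(G) = 5.978 + 1.239 = 7.217 mol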